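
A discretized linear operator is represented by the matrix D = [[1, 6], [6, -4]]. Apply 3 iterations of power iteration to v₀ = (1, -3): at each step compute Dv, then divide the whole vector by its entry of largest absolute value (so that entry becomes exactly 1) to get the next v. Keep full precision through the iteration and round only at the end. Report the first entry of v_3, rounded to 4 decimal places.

-0.7673

Dv0 = (-17.00000, 18.00000); divide by 18.00000 → v1 = (-0.94444, 1.00000)
Dv1 = (5.05556, -9.66667); divide by -9.66667 → v2 = (-0.52299, 1.00000)
Dv2 = (5.47701, -7.13793); divide by -7.13793 → v3 = (-0.76731, 1.00000)
Requested entry of v3: -953/1242 = -0.7673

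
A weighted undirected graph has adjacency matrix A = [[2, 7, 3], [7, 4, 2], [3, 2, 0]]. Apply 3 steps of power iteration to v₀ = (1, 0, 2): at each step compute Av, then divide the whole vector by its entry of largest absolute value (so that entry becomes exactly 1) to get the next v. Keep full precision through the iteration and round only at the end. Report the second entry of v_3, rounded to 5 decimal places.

1.00000

Av0 = (8.000000, 11.000000, 3.000000); divide by 11.000000 → v1 = (0.727273, 1.000000, 0.272727)
Av1 = (9.272727, 9.636364, 4.181818); divide by 9.636364 → v2 = (0.962264, 1.000000, 0.433962)
Av2 = (10.226415, 11.603774, 4.886792); divide by 11.603774 → v3 = (0.881301, 1.000000, 0.421138)
Requested entry of v3: 1230/1230 = 1.00000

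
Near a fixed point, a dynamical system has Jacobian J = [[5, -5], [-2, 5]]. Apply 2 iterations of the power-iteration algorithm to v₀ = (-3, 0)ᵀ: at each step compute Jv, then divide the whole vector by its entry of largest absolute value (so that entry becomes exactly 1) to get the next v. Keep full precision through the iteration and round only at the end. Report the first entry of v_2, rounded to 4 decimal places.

Jv0 = (-15.00000, 6.00000); divide by -15.00000 → v1 = (1.00000, -0.40000)
Jv1 = (7.00000, -4.00000); divide by 7.00000 → v2 = (1.00000, -0.57143)
Requested entry of v2: -105/-105 = 1.0000

1.0000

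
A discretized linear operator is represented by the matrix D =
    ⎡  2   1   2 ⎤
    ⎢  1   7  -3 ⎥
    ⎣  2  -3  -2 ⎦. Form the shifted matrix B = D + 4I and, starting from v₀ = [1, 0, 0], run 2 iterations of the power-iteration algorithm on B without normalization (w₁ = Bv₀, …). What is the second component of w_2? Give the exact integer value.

B = D + 4I has rows (6, 1, 2); (1, 11, -3); (2, -3, 2)
w1 = Bv₀ = (6·1 + 1·0 + 2·0; 1·1 + 11·0 + (-3)·0; 2·1 + (-3)·0 + 2·0) = (6, 1, 2)
w2 = Bw1 = (6·6 + 1·1 + 2·2; 1·6 + 11·1 + (-3)·2; 2·6 + (-3)·1 + 2·2) = (41, 11, 13)
Requested component of w2: 11

11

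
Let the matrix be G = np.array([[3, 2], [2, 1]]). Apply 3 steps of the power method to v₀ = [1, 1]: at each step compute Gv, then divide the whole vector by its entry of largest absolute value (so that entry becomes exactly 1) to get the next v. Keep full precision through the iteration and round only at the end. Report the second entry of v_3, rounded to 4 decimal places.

Gv0 = (5.00000, 3.00000); divide by 5.00000 → v1 = (1.00000, 0.60000)
Gv1 = (4.20000, 2.60000); divide by 4.20000 → v2 = (1.00000, 0.61905)
Gv2 = (4.23810, 2.61905); divide by 4.23810 → v3 = (1.00000, 0.61798)
Requested entry of v3: 55/89 = 0.6180

0.6180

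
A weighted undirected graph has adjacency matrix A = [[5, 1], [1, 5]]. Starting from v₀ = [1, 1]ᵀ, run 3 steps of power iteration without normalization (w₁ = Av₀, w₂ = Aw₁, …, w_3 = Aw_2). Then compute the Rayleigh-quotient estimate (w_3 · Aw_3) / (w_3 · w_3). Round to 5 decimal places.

6.00000

w1 = Av₀ = (6, 6)
w2 = Aw1 = (36, 36)
w3 = Aw2 = (216, 216)
Aw3 = (1296, 1296)
w3·Aw3 = 216·1296 + 216·1296 = 559872; w3·w3 = 216·216 + 216·216 = 93312
λ ≈ 559872/93312 = 6.00000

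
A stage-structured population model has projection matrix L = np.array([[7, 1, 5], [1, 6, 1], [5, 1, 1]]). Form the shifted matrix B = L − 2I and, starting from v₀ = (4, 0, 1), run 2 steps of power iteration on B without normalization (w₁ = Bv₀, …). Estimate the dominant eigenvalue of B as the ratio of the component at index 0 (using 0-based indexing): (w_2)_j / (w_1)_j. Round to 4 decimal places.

B = L − 2I has rows (5, 1, 5); (1, 4, 1); (5, 1, -1)
w1 = Bv₀ = (25, 5, 19)
w2 = Bw1 = (225, 64, 111)
Ratio: 225/25 = 9.0000

9.0000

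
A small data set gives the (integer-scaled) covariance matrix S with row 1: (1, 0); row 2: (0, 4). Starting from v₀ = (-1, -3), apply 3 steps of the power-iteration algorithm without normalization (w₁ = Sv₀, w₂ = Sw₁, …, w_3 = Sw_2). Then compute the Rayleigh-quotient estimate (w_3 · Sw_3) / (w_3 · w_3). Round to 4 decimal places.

w1 = Sv₀ = (1·(-1) + 0·(-3); 0·(-1) + 4·(-3)) = (-1, -12)
w2 = Sw1 = (1·(-1) + 0·(-12); 0·(-1) + 4·(-12)) = (-1, -48)
w3 = Sw2 = (-1, -192)
Sw3 = (-1, -768)
w3·Sw3 = (-1)·(-1) + (-192)·(-768) = 147457; w3·w3 = (-1)·(-1) + (-192)·(-192) = 36865
λ ≈ 147457/36865 = 3.9999

3.9999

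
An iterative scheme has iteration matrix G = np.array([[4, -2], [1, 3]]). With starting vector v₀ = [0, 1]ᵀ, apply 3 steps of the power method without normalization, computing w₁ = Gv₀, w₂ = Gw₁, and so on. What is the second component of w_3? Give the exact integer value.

7

w1 = Gv₀ = (4·0 + (-2)·1; 1·0 + 3·1) = (-2, 3)
w2 = Gw1 = (4·(-2) + (-2)·3; 1·(-2) + 3·3) = (-14, 7)
w3 = Gw2 = (-70, 7)
The requested component of w3 is 7.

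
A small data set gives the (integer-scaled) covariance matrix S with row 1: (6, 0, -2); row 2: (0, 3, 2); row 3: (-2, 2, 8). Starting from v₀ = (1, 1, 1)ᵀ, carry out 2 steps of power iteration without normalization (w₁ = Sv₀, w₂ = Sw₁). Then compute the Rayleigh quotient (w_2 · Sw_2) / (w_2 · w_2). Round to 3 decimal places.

λ ≈ 8.212

w1 = Sv₀ = (4, 5, 8)
w2 = Sw1 = (8, 31, 66)
Sw2 = (-84, 225, 574)
w2·Sw2 = 8·(-84) + 31·225 + 66·574 = 44187; w2·w2 = 8·8 + 31·31 + 66·66 = 5381
λ ≈ 44187/5381 = 8.212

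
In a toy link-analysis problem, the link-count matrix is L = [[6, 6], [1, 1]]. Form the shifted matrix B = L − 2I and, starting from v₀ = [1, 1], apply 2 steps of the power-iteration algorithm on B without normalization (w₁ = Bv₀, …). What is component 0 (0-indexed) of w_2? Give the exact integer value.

B = L − 2I has rows (4, 6); (1, -1)
w1 = Bv₀ = (4·1 + 6·1; 1·1 + (-1)·1) = (10, 0)
w2 = Bw1 = (4·10 + 6·0; 1·10 + (-1)·0) = (40, 10)
Requested component of w2: 40

40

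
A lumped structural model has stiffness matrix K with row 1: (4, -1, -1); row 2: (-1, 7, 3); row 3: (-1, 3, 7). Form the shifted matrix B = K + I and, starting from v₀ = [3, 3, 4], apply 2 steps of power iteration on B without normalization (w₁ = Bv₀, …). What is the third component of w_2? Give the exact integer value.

B = K + I has rows (5, -1, -1); (-1, 8, 3); (-1, 3, 8)
w1 = Bv₀ = (5·3 + (-1)·3 + (-1)·4; (-1)·3 + 8·3 + 3·4; (-1)·3 + 3·3 + 8·4) = (8, 33, 38)
w2 = Bw1 = (5·8 + (-1)·33 + (-1)·38; (-1)·8 + 8·33 + 3·38; (-1)·8 + 3·33 + 8·38) = (-31, 370, 395)
Requested component of w2: 395

395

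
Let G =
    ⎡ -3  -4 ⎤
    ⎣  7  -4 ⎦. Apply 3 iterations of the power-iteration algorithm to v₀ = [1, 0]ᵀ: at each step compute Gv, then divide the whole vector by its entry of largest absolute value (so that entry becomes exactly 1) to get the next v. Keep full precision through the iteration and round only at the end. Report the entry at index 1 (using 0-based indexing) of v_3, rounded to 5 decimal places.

0.24901

Gv0 = (-3.000000, 7.000000); divide by 7.000000 → v1 = (-0.428571, 1.000000)
Gv1 = (-2.714286, -7.000000); divide by -7.000000 → v2 = (0.387755, 1.000000)
Gv2 = (-5.163265, -1.285714); divide by -5.163265 → v3 = (1.000000, 0.249012)
Requested entry of v3: 63/253 = 0.24901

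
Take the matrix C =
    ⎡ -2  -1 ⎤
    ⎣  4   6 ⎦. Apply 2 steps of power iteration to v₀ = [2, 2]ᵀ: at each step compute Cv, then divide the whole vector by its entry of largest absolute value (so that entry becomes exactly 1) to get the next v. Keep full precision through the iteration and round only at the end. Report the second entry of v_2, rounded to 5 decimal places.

1.00000

Cv0 = (-6.000000, 20.000000); divide by 20.000000 → v1 = (-0.300000, 1.000000)
Cv1 = (-0.400000, 4.800000); divide by 4.800000 → v2 = (-0.083333, 1.000000)
Requested entry of v2: 96/96 = 1.00000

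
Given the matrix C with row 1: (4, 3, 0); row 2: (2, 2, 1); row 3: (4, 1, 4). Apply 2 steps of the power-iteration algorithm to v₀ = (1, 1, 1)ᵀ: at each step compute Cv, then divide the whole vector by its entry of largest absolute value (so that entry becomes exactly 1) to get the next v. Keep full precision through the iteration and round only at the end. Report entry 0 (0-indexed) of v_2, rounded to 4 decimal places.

0.6232

Cv0 = (7.00000, 5.00000, 9.00000); divide by 9.00000 → v1 = (0.77778, 0.55556, 1.00000)
Cv1 = (4.77778, 3.66667, 7.66667); divide by 7.66667 → v2 = (0.62319, 0.47826, 1.00000)
Requested entry of v2: 43/69 = 0.6232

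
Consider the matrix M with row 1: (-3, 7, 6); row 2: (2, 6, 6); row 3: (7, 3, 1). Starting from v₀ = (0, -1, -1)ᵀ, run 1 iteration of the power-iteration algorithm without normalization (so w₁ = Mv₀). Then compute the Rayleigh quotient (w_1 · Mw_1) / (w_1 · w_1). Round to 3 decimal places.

λ ≈ 8.769

w1 = Mv₀ = ((-3)·0 + 7·(-1) + 6·(-1); 2·0 + 6·(-1) + 6·(-1); 7·0 + 3·(-1) + 1·(-1)) = (-13, -12, -4)
Mw1 = (-69, -122, -131)
w1·Mw1 = (-13)·(-69) + (-12)·(-122) + (-4)·(-131) = 2885; w1·w1 = (-13)·(-13) + (-12)·(-12) + (-4)·(-4) = 329
λ ≈ 2885/329 = 8.769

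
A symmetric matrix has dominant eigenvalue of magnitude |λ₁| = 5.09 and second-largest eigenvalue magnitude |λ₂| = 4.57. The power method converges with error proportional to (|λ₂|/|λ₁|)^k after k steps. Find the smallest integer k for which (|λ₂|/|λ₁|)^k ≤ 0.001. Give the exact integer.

65

|λ₂/λ₁| = 4.57/5.09 = 0.89784
Need k ≥ ln(0.001) / ln(0.89784) = -6.9078 / -0.1078 ≈ 64.100
Smallest integer k satisfying the bound: 65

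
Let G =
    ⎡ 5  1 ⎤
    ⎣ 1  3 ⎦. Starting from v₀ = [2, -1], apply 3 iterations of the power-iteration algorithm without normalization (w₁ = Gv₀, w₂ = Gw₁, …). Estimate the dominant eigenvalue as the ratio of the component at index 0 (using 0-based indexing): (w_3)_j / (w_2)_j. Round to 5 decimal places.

w1 = Gv₀ = (9, -1)
w2 = Gw1 = (44, 6)
w3 = Gw2 = (226, 62)
Ratio at component: 226 / 44 = 5.13636

λ ≈ 5.13636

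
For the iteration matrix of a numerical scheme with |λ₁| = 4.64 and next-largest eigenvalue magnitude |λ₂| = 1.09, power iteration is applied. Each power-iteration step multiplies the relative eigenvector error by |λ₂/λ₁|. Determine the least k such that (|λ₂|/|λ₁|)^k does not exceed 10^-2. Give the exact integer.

4

|λ₂/λ₁| = 1.09/4.64 = 0.23491
Need k ≥ ln(10^-2) / ln(0.23491) = -4.6052 / -1.4485 ≈ 3.179
Smallest integer k satisfying the bound: 4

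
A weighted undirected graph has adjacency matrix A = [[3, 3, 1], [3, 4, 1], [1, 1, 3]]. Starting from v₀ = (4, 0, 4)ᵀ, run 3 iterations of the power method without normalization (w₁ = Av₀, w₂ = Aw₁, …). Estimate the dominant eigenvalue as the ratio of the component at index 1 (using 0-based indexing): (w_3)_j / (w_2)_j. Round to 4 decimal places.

w1 = Av₀ = (3·4 + 3·0 + 1·4; 3·4 + 4·0 + 1·4; 1·4 + 1·0 + 3·4) = (16, 16, 16)
w2 = Aw1 = (3·16 + 3·16 + 1·16; 3·16 + 4·16 + 1·16; 1·16 + 1·16 + 3·16) = (112, 128, 80)
w3 = Aw2 = (800, 928, 480)
Ratio at component: 928 / 128 = 7.2500

7.2500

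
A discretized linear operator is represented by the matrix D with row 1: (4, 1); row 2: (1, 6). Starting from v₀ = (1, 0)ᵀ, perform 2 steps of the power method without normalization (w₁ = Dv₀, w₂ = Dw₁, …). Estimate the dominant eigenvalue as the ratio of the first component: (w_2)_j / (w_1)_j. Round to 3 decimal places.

4.250

w1 = Dv₀ = (4, 1)
w2 = Dw1 = (17, 10)
Ratio at component: 17 / 4 = 4.250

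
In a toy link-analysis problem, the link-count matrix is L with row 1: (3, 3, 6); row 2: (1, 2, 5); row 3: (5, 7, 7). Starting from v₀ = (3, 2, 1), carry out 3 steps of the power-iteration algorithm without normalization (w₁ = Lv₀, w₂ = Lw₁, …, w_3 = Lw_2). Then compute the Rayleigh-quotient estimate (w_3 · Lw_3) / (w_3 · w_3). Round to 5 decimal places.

λ ≈ 13.80743

w1 = Lv₀ = (21, 12, 36)
w2 = Lw1 = (315, 225, 441)
w3 = Lw2 = (4266, 2970, 6237)
Lw3 = (59130, 41391, 85779)
w3·Lw3 = 4266·59130 + 2970·41391 + 6237·85779 = 910183473; w3·w3 = 4266·4266 + 2970·2970 + 6237·6237 = 65919825
λ ≈ 910183473/65919825 = 13.80743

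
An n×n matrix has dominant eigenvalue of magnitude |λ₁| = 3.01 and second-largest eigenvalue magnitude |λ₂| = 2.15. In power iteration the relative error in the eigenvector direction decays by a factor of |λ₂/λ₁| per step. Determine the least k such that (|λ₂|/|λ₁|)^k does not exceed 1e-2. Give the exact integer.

|λ₂/λ₁| = 2.15/3.01 = 0.71429
Need k ≥ ln(1e-2) / ln(0.71429) = -4.6052 / -0.3365 ≈ 13.687
Smallest integer k satisfying the bound: 14

14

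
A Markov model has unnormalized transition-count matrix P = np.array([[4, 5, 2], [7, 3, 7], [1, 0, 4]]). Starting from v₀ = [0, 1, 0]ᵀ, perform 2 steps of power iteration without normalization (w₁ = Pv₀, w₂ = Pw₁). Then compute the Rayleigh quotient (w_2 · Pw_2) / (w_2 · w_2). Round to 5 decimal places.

λ ≈ 9.84087

w1 = Pv₀ = (4·0 + 5·1 + 2·0; 7·0 + 3·1 + 7·0; 1·0 + 0·1 + 4·0) = (5, 3, 0)
w2 = Pw1 = (4·5 + 5·3 + 2·0; 7·5 + 3·3 + 7·0; 1·5 + 0·3 + 4·0) = (35, 44, 5)
Pw2 = (370, 412, 55)
w2·Pw2 = 35·370 + 44·412 + 5·55 = 31353; w2·w2 = 35·35 + 44·44 + 5·5 = 3186
λ ≈ 31353/3186 = 9.84087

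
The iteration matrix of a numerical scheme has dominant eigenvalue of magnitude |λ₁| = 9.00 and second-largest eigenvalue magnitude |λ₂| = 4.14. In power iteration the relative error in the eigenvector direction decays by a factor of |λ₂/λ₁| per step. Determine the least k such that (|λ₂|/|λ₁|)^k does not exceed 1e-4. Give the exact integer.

12

|λ₂/λ₁| = 4.14/9.00 = 0.46000
Need k ≥ ln(1e-4) / ln(0.46000) = -9.2103 / -0.7765 ≈ 11.861
Smallest integer k satisfying the bound: 12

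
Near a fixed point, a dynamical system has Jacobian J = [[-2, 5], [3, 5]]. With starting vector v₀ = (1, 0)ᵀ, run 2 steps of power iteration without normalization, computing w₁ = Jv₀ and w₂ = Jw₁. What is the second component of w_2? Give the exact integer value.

9

w1 = Jv₀ = ((-2)·1 + 5·0; 3·1 + 5·0) = (-2, 3)
w2 = Jw1 = ((-2)·(-2) + 5·3; 3·(-2) + 5·3) = (19, 9)
The requested component of w2 is 9.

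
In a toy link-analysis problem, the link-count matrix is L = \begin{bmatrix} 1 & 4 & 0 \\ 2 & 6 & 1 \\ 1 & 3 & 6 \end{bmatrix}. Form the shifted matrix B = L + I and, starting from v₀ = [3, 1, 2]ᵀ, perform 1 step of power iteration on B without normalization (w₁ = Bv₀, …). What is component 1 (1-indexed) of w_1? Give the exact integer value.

10

B = L + I has rows (2, 4, 0); (2, 7, 1); (1, 3, 7)
w1 = Bv₀ = (2·3 + 4·1 + 0·2; 2·3 + 7·1 + 1·2; 1·3 + 3·1 + 7·2) = (10, 15, 20)
Requested component of w1: 10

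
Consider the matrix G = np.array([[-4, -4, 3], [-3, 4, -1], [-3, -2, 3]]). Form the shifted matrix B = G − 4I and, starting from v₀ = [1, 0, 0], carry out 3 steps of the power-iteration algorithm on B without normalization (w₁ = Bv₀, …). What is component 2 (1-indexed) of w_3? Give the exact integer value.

B = G − 4I has rows (-8, -4, 3); (-3, 0, -1); (-3, -2, -1)
w1 = Bv₀ = ((-8)·1 + (-4)·0 + 3·0; (-3)·1 + 0·0 + (-1)·0; (-3)·1 + (-2)·0 + (-1)·0) = (-8, -3, -3)
w2 = Bw1 = ((-8)·(-8) + (-4)·(-3) + 3·(-3); (-3)·(-8) + 0·(-3) + (-1)·(-3); (-3)·(-8) + (-2)·(-3) + (-1)·(-3)) = (67, 27, 33)
w3 = Bw2 = (-545, -234, -288)
Requested component of w3: -234

-234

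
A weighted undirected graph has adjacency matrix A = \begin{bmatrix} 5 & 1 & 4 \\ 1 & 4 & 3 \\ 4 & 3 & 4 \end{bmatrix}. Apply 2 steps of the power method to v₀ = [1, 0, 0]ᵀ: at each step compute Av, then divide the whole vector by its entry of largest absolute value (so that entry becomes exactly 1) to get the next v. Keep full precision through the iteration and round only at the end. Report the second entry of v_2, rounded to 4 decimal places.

Av0 = (5.00000, 1.00000, 4.00000); divide by 5.00000 → v1 = (1.00000, 0.20000, 0.80000)
Av1 = (8.40000, 4.20000, 7.80000); divide by 8.40000 → v2 = (1.00000, 0.50000, 0.92857)
Requested entry of v2: 21/42 = 0.5000

0.5000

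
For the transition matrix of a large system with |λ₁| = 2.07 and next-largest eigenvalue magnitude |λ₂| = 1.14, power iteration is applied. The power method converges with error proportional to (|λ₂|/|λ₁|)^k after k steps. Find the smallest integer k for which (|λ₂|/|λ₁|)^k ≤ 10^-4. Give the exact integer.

16

|λ₂/λ₁| = 1.14/2.07 = 0.55072
Need k ≥ ln(10^-4) / ln(0.55072) = -9.2103 / -0.5965 ≈ 15.440
Smallest integer k satisfying the bound: 16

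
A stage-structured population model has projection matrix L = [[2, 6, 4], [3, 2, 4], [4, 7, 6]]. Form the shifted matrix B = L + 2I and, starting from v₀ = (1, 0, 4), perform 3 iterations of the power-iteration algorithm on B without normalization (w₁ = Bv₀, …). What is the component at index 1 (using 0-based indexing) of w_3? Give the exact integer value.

B = L + 2I has rows (4, 6, 4); (3, 4, 4); (4, 7, 8)
w1 = Bv₀ = (4·1 + 6·0 + 4·4; 3·1 + 4·0 + 4·4; 4·1 + 7·0 + 8·4) = (20, 19, 36)
w2 = Bw1 = (4·20 + 6·19 + 4·36; 3·20 + 4·19 + 4·36; 4·20 + 7·19 + 8·36) = (338, 280, 501)
w3 = Bw2 = (5036, 4138, 7320)
Requested component of w3: 4138

4138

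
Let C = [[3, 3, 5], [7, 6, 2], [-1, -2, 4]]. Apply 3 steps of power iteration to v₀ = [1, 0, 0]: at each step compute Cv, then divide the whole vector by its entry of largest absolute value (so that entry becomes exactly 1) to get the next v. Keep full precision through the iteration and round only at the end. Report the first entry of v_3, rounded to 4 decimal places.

0.3066

Cv0 = (3.00000, 7.00000, -1.00000); divide by 7.00000 → v1 = (0.42857, 1.00000, -0.14286)
Cv1 = (3.57143, 8.71429, -3.00000); divide by 8.71429 → v2 = (0.40984, 1.00000, -0.34426)
Cv2 = (2.50820, 8.18033, -3.78689); divide by 8.18033 → v3 = (0.30661, 1.00000, -0.46293)
Requested entry of v3: 153/499 = 0.3066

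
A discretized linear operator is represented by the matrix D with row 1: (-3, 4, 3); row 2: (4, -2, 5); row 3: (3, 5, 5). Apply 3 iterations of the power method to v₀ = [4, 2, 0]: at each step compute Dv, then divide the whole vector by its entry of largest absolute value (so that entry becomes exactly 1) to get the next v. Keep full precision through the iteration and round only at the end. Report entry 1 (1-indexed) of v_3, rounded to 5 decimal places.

Dv0 = (-4.000000, 12.000000, 22.000000); divide by 22.000000 → v1 = (-0.181818, 0.545455, 1.000000)
Dv1 = (5.727273, 3.181818, 7.181818); divide by 7.181818 → v2 = (0.797468, 0.443038, 1.000000)
Dv2 = (2.379747, 7.303797, 9.607595); divide by 9.607595 → v3 = (0.247694, 0.760211, 1.000000)
Requested entry of v3: 376/1518 = 0.24769

0.24769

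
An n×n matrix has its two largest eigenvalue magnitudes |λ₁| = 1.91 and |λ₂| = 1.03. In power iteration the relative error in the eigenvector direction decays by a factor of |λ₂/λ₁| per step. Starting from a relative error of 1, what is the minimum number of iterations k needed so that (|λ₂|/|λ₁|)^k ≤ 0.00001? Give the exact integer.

|λ₂/λ₁| = 1.03/1.91 = 0.53927
Need k ≥ ln(0.00001) / ln(0.53927) = -11.5129 / -0.6175 ≈ 18.643
Smallest integer k satisfying the bound: 19

19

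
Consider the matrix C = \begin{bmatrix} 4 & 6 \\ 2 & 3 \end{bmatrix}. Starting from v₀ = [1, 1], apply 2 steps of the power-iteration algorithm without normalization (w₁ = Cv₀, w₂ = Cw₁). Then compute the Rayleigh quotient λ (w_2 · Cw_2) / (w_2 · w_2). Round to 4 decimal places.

λ ≈ 7.0000

w1 = Cv₀ = (4·1 + 6·1; 2·1 + 3·1) = (10, 5)
w2 = Cw1 = (4·10 + 6·5; 2·10 + 3·5) = (70, 35)
Cw2 = (490, 245)
w2·Cw2 = 70·490 + 35·245 = 42875; w2·w2 = 70·70 + 35·35 = 6125
λ ≈ 42875/6125 = 7.0000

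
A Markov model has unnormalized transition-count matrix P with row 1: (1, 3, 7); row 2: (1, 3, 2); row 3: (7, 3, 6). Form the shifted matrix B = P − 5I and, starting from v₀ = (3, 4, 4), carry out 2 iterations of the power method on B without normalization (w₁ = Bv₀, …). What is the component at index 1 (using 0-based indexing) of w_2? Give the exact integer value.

96

B = P − 5I has rows (-4, 3, 7); (1, -2, 2); (7, 3, 1)
w1 = Bv₀ = ((-4)·3 + 3·4 + 7·4; 1·3 + (-2)·4 + 2·4; 7·3 + 3·4 + 1·4) = (28, 3, 37)
w2 = Bw1 = ((-4)·28 + 3·3 + 7·37; 1·28 + (-2)·3 + 2·37; 7·28 + 3·3 + 1·37) = (156, 96, 242)
Requested component of w2: 96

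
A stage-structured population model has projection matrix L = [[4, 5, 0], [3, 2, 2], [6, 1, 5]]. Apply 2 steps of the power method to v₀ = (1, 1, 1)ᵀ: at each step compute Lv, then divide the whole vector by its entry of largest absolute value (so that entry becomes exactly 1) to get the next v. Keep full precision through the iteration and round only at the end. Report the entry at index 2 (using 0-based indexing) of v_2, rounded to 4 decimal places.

1.0000

Lv0 = (9.00000, 7.00000, 12.00000); divide by 12.00000 → v1 = (0.75000, 0.58333, 1.00000)
Lv1 = (5.91667, 5.41667, 10.08333); divide by 10.08333 → v2 = (0.58678, 0.53719, 1.00000)
Requested entry of v2: 121/121 = 1.0000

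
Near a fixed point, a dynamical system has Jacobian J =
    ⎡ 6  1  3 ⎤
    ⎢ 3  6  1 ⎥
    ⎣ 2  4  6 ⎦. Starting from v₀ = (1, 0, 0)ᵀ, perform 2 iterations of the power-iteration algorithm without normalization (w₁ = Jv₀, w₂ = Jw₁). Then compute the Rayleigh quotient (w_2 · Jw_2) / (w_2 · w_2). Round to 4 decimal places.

w1 = Jv₀ = (6, 3, 2)
w2 = Jw1 = (45, 38, 36)
Jw2 = (416, 399, 458)
w2·Jw2 = 45·416 + 38·399 + 36·458 = 50370; w2·w2 = 45·45 + 38·38 + 36·36 = 4765
λ ≈ 50370/4765 = 10.5708

λ ≈ 10.5708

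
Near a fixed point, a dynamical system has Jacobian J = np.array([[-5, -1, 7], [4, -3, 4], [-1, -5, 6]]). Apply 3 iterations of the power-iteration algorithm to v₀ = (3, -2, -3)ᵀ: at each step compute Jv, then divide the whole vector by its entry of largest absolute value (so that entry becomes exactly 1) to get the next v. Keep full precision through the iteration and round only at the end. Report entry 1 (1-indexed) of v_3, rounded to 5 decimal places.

-0.96686

Jv0 = (-34.000000, 6.000000, -11.000000); divide by -34.000000 → v1 = (1.000000, -0.176471, 0.323529)
Jv1 = (-2.558824, 5.823529, 1.823529); divide by 5.823529 → v2 = (-0.439394, 1.000000, 0.313131)
Jv2 = (3.388889, -3.505051, -2.681818); divide by -3.505051 → v3 = (-0.966859, 1.000000, 0.765130)
Requested entry of v3: -671/694 = -0.96686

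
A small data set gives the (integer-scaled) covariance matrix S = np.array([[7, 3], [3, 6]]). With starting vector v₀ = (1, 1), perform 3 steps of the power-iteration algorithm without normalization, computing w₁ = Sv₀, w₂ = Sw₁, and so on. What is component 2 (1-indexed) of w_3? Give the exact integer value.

w1 = Sv₀ = (7·1 + 3·1; 3·1 + 6·1) = (10, 9)
w2 = Sw1 = (7·10 + 3·9; 3·10 + 6·9) = (97, 84)
w3 = Sw2 = (931, 795)
The requested component of w3 is 795.

795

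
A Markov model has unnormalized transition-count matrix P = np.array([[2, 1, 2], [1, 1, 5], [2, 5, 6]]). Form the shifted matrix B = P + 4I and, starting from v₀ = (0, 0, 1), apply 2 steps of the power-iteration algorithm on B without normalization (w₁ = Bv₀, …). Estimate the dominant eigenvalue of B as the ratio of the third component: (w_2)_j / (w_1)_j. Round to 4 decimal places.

B = P + 4I has rows (6, 1, 2); (1, 5, 5); (2, 5, 10)
w1 = Bv₀ = (6·0 + 1·0 + 2·1; 1·0 + 5·0 + 5·1; 2·0 + 5·0 + 10·1) = (2, 5, 10)
w2 = Bw1 = (6·2 + 1·5 + 2·10; 1·2 + 5·5 + 5·10; 2·2 + 5·5 + 10·10) = (37, 77, 129)
Ratio: 129/10 = 12.9000

12.9000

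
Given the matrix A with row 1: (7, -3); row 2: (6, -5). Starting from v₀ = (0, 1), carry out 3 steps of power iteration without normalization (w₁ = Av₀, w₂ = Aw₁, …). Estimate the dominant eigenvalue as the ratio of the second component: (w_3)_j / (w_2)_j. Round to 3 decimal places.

w1 = Av₀ = (7·0 + (-3)·1; 6·0 + (-5)·1) = (-3, -5)
w2 = Aw1 = (7·(-3) + (-3)·(-5); 6·(-3) + (-5)·(-5)) = (-6, 7)
w3 = Aw2 = (-63, -71)
Ratio at component: -71 / 7 = -10.143

-10.143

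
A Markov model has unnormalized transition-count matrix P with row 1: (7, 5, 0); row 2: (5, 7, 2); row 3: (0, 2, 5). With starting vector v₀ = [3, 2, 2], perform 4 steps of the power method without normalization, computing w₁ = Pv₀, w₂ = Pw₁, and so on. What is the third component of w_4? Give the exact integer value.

w1 = Pv₀ = (7·3 + 5·2 + 0·2; 5·3 + 7·2 + 2·2; 0·3 + 2·2 + 5·2) = (31, 33, 14)
w2 = Pw1 = (7·31 + 5·33 + 0·14; 5·31 + 7·33 + 2·14; 0·31 + 2·33 + 5·14) = (382, 414, 136)
w3 = Pw2 = (4744, 5080, 1508)
w4 = Pw3 = (58608, 62296, 17700)
The requested component of w4 is 17700.

17700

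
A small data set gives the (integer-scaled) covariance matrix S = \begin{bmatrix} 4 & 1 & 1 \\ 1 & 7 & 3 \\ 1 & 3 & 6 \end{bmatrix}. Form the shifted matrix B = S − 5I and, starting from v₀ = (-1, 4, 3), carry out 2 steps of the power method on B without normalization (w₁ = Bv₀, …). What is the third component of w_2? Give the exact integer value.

70

B = S − 5I has rows (-1, 1, 1); (1, 2, 3); (1, 3, 1)
w1 = Bv₀ = ((-1)·(-1) + 1·4 + 1·3; 1·(-1) + 2·4 + 3·3; 1·(-1) + 3·4 + 1·3) = (8, 16, 14)
w2 = Bw1 = ((-1)·8 + 1·16 + 1·14; 1·8 + 2·16 + 3·14; 1·8 + 3·16 + 1·14) = (22, 82, 70)
Requested component of w2: 70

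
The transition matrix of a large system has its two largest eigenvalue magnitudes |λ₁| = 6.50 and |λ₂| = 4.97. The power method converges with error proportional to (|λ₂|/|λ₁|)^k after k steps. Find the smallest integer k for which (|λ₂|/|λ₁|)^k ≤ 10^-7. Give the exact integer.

61

|λ₂/λ₁| = 4.97/6.50 = 0.76462
Need k ≥ ln(10^-7) / ln(0.76462) = -16.1181 / -0.2684 ≈ 60.056
Smallest integer k satisfying the bound: 61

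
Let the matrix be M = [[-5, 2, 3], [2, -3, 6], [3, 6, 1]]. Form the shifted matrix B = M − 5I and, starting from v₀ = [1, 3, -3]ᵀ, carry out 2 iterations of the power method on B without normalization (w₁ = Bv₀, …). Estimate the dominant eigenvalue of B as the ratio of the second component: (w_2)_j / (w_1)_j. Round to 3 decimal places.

B = M − 5I has rows (-10, 2, 3); (2, -8, 6); (3, 6, -4)
w1 = Bv₀ = (-13, -40, 33)
w2 = Bw1 = (149, 492, -411)
Ratio: 492/-40 = -12.300

-12.300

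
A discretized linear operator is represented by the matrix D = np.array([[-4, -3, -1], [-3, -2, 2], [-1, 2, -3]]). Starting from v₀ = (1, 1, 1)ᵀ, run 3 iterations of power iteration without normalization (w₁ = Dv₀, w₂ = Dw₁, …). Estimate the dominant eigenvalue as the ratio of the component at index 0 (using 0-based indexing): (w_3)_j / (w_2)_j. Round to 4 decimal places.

w1 = Dv₀ = ((-4)·1 + (-3)·1 + (-1)·1; (-3)·1 + (-2)·1 + 2·1; (-1)·1 + 2·1 + (-3)·1) = (-8, -3, -2)
w2 = Dw1 = ((-4)·(-8) + (-3)·(-3) + (-1)·(-2); (-3)·(-8) + (-2)·(-3) + 2·(-2); (-1)·(-8) + 2·(-3) + (-3)·(-2)) = (43, 26, 8)
w3 = Dw2 = (-258, -165, -15)
Ratio at component: -258 / 43 = -6.0000

λ ≈ -6.0000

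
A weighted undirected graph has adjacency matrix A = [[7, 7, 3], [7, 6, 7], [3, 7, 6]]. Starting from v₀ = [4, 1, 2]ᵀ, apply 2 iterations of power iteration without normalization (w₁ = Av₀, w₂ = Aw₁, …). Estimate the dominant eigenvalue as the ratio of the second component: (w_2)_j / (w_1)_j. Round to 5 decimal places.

16.50000

w1 = Av₀ = (41, 48, 31)
w2 = Aw1 = (716, 792, 645)
Ratio at component: 792 / 48 = 16.50000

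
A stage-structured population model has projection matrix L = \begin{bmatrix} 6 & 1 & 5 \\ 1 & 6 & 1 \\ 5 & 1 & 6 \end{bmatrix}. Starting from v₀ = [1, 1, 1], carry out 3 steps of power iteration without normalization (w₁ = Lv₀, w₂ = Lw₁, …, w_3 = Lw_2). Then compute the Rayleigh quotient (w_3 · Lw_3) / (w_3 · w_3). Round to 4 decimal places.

11.3605

w1 = Lv₀ = (6·1 + 1·1 + 5·1; 1·1 + 6·1 + 1·1; 5·1 + 1·1 + 6·1) = (12, 8, 12)
w2 = Lw1 = (6·12 + 1·8 + 5·12; 1·12 + 6·8 + 1·12; 5·12 + 1·8 + 6·12) = (140, 72, 140)
w3 = Lw2 = (1612, 712, 1612)
Lw3 = (18444, 7496, 18444)
w3·Lw3 = 1612·18444 + 712·7496 + 1612·18444 = 64800608; w3·w3 = 1612·1612 + 712·712 + 1612·1612 = 5704032
λ ≈ 64800608/5704032 = 11.3605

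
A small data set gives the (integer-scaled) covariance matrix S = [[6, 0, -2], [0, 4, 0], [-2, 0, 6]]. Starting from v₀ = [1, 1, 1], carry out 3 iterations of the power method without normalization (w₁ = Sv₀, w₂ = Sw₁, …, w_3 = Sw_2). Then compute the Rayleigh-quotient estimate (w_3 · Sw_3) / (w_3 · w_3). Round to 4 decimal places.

w1 = Sv₀ = (6·1 + 0·1 + (-2)·1; 0·1 + 4·1 + 0·1; (-2)·1 + 0·1 + 6·1) = (4, 4, 4)
w2 = Sw1 = (6·4 + 0·4 + (-2)·4; 0·4 + 4·4 + 0·4; (-2)·4 + 0·4 + 6·4) = (16, 16, 16)
w3 = Sw2 = (64, 64, 64)
Sw3 = (256, 256, 256)
w3·Sw3 = 64·256 + 64·256 + 64·256 = 49152; w3·w3 = 64·64 + 64·64 + 64·64 = 12288
λ ≈ 49152/12288 = 4.0000

λ ≈ 4.0000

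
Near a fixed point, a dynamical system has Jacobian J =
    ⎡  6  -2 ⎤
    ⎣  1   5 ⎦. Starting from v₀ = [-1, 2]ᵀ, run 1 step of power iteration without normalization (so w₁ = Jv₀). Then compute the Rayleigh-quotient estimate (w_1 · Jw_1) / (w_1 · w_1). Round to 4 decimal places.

w1 = Jv₀ = (6·(-1) + (-2)·2; 1·(-1) + 5·2) = (-10, 9)
Jw1 = (-78, 35)
w1·Jw1 = (-10)·(-78) + 9·35 = 1095; w1·w1 = (-10)·(-10) + 9·9 = 181
λ ≈ 1095/181 = 6.0497

λ ≈ 6.0497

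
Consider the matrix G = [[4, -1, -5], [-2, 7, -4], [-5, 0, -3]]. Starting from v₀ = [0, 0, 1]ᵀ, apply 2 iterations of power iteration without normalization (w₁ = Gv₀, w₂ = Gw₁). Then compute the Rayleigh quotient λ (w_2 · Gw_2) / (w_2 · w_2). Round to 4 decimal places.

w1 = Gv₀ = (-5, -4, -3)
w2 = Gw1 = (-1, -6, 34)
Gw2 = (-168, -176, -97)
w2·Gw2 = (-1)·(-168) + (-6)·(-176) + 34·(-97) = -2074; w2·w2 = (-1)·(-1) + (-6)·(-6) + 34·34 = 1193
λ ≈ -2074/1193 = -1.7385

λ ≈ -1.7385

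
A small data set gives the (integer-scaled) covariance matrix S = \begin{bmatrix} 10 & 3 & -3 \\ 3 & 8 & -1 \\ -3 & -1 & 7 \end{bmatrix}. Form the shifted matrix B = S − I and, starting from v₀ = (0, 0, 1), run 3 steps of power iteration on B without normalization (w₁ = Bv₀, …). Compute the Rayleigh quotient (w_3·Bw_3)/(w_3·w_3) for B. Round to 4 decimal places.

B = S − I has rows (9, 3, -3); (3, 7, -1); (-3, -1, 6)
w1 = Bv₀ = (9·0 + 3·0 + (-3)·1; 3·0 + 7·0 + (-1)·1; (-3)·0 + (-1)·0 + 6·1) = (-3, -1, 6)
w2 = Bw1 = (9·(-3) + 3·(-1) + (-3)·6; 3·(-3) + 7·(-1) + (-1)·6; (-3)·(-3) + (-1)·(-1) + 6·6) = (-48, -22, 46)
w3 = Bw2 = (-636, -344, 442)
Bw3 = (-8082, -4758, 4904)
w3·Bw3 = 8944472; w3·w3 = 718196; μ ≈ 8944472/718196 = 12.4541

12.4541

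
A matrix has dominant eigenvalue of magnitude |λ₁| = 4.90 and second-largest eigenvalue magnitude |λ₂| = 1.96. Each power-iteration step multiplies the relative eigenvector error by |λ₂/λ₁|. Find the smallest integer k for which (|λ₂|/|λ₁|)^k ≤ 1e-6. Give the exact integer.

16

|λ₂/λ₁| = 1.96/4.90 = 0.40000
Need k ≥ ln(1e-6) / ln(0.40000) = -13.8155 / -0.9163 ≈ 15.078
Smallest integer k satisfying the bound: 16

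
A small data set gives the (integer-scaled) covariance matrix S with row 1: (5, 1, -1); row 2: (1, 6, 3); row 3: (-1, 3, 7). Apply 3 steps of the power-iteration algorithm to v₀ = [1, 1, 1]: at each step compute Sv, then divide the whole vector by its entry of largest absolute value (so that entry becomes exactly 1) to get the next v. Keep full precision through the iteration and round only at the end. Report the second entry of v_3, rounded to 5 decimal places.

Sv0 = (5.000000, 10.000000, 9.000000); divide by 10.000000 → v1 = (0.500000, 1.000000, 0.900000)
Sv1 = (2.600000, 9.200000, 8.800000); divide by 9.200000 → v2 = (0.282609, 1.000000, 0.956522)
Sv2 = (1.456522, 9.152174, 9.413043); divide by 9.413043 → v3 = (0.154734, 0.972286, 1.000000)
Requested entry of v3: 842/866 = 0.97229

0.97229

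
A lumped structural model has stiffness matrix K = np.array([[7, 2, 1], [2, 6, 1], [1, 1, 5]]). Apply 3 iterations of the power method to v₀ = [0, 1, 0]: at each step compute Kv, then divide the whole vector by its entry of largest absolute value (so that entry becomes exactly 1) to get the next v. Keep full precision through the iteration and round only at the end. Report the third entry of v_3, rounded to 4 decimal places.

Kv0 = (2.00000, 6.00000, 1.00000); divide by 6.00000 → v1 = (0.33333, 1.00000, 0.16667)
Kv1 = (4.50000, 6.83333, 2.16667); divide by 6.83333 → v2 = (0.65854, 1.00000, 0.31707)
Kv2 = (6.92683, 7.63415, 3.24390); divide by 7.63415 → v3 = (0.90735, 1.00000, 0.42492)
Requested entry of v3: 133/313 = 0.4249

0.4249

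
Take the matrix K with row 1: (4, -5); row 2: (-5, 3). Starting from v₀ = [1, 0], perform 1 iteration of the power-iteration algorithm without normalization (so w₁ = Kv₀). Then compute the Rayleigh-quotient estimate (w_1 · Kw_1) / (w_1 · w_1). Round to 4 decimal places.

w1 = Kv₀ = (4, -5)
Kw1 = (41, -35)
w1·Kw1 = 4·41 + (-5)·(-35) = 339; w1·w1 = 4·4 + (-5)·(-5) = 41
λ ≈ 339/41 = 8.2683

8.2683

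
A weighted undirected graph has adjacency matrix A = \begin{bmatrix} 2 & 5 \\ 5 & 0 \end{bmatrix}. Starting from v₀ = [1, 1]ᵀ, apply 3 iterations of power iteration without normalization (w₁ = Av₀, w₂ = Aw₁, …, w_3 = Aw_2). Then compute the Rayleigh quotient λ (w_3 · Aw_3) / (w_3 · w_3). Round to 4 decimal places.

6.0898

w1 = Av₀ = (2·1 + 5·1; 5·1 + 0·1) = (7, 5)
w2 = Aw1 = (2·7 + 5·5; 5·7 + 0·5) = (39, 35)
w3 = Aw2 = (253, 195)
Aw3 = (1481, 1265)
w3·Aw3 = 253·1481 + 195·1265 = 621368; w3·w3 = 253·253 + 195·195 = 102034
λ ≈ 621368/102034 = 6.0898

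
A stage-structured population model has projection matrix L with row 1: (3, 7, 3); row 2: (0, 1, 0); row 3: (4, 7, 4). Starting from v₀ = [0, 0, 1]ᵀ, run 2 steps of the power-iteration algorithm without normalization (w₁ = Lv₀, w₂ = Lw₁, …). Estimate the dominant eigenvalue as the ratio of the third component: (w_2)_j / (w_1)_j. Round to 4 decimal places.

w1 = Lv₀ = (3, 0, 4)
w2 = Lw1 = (21, 0, 28)
Ratio at component: 28 / 4 = 7.0000

λ ≈ 7.0000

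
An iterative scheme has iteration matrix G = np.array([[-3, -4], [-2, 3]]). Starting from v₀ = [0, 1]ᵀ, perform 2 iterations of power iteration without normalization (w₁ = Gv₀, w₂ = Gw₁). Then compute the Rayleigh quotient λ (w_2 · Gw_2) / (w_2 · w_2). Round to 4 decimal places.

w1 = Gv₀ = ((-3)·0 + (-4)·1; (-2)·0 + 3·1) = (-4, 3)
w2 = Gw1 = ((-3)·(-4) + (-4)·3; (-2)·(-4) + 3·3) = (0, 17)
Gw2 = (-68, 51)
w2·Gw2 = 0·(-68) + 17·51 = 867; w2·w2 = 0·0 + 17·17 = 289
λ ≈ 867/289 = 3.0000

λ ≈ 3.0000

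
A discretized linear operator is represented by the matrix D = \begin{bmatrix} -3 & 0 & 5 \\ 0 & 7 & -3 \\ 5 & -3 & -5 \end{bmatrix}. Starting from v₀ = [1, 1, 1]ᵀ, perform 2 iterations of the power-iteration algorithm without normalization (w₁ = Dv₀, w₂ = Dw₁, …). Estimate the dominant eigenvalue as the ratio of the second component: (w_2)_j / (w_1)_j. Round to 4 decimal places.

9.2500

w1 = Dv₀ = ((-3)·1 + 0·1 + 5·1; 0·1 + 7·1 + (-3)·1; 5·1 + (-3)·1 + (-5)·1) = (2, 4, -3)
w2 = Dw1 = ((-3)·2 + 0·4 + 5·(-3); 0·2 + 7·4 + (-3)·(-3); 5·2 + (-3)·4 + (-5)·(-3)) = (-21, 37, 13)
Ratio at component: 37 / 4 = 9.2500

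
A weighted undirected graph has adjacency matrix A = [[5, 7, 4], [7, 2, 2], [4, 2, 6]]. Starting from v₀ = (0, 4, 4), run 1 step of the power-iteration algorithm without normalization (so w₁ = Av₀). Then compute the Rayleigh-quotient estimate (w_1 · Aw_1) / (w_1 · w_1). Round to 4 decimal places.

λ ≈ 12.2836

w1 = Av₀ = (44, 16, 32)
Aw1 = (460, 404, 400)
w1·Aw1 = 44·460 + 16·404 + 32·400 = 39504; w1·w1 = 44·44 + 16·16 + 32·32 = 3216
λ ≈ 39504/3216 = 12.2836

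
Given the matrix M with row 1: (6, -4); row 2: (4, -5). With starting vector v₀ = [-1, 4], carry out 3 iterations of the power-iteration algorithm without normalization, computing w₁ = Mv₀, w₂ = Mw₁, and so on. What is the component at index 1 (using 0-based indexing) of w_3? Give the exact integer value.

-304

w1 = Mv₀ = (-22, -24)
w2 = Mw1 = (-36, 32)
w3 = Mw2 = (-344, -304)
The requested component of w3 is -304.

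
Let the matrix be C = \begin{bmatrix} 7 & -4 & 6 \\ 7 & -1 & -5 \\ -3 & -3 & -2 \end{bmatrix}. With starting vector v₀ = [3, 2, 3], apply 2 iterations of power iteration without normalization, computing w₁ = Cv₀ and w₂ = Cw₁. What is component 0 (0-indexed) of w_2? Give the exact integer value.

w1 = Cv₀ = (31, 4, -21)
w2 = Cw1 = (75, 318, -63)
The requested component of w2 is 75.

75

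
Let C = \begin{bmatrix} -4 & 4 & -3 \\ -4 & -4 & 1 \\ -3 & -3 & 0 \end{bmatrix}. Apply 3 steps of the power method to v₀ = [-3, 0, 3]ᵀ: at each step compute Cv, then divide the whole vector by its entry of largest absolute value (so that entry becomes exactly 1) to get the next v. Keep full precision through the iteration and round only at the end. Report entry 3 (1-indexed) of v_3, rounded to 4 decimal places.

-0.7241

Cv0 = (3.00000, 15.00000, 9.00000); divide by 15.00000 → v1 = (0.20000, 1.00000, 0.60000)
Cv1 = (1.40000, -4.20000, -3.60000); divide by -4.20000 → v2 = (-0.33333, 1.00000, 0.85714)
Cv2 = (2.76190, -1.80952, -2.00000); divide by 2.76190 → v3 = (1.00000, -0.65517, -0.72414)
Requested entry of v3: 126/-174 = -0.7241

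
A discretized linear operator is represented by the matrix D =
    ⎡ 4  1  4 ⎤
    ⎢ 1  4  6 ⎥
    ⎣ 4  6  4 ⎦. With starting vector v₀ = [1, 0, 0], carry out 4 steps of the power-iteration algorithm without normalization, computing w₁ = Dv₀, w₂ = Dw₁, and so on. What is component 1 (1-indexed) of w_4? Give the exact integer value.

w1 = Dv₀ = (4, 1, 4)
w2 = Dw1 = (33, 32, 38)
w3 = Dw2 = (316, 389, 476)
w4 = Dw3 = (3557, 4728, 5502)
The requested component of w4 is 3557.

3557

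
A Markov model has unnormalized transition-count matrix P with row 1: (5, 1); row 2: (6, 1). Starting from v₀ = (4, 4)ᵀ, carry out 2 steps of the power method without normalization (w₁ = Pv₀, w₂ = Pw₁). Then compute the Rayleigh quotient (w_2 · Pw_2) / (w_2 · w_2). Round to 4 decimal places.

w1 = Pv₀ = (5·4 + 1·4; 6·4 + 1·4) = (24, 28)
w2 = Pw1 = (5·24 + 1·28; 6·24 + 1·28) = (148, 172)
Pw2 = (912, 1060)
w2·Pw2 = 148·912 + 172·1060 = 317296; w2·w2 = 148·148 + 172·172 = 51488
λ ≈ 317296/51488 = 6.1625

λ ≈ 6.1625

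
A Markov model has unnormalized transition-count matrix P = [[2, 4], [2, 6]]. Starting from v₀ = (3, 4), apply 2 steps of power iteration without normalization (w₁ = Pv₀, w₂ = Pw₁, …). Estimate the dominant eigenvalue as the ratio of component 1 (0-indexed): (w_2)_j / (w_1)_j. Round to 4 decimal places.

7.4667

w1 = Pv₀ = (2·3 + 4·4; 2·3 + 6·4) = (22, 30)
w2 = Pw1 = (2·22 + 4·30; 2·22 + 6·30) = (164, 224)
Ratio at component: 224 / 30 = 7.4667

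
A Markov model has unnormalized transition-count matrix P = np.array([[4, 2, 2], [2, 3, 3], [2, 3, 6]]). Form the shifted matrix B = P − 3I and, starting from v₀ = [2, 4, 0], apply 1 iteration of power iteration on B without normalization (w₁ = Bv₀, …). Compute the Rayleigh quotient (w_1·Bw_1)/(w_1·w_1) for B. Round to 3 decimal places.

B = P − 3I has rows (1, 2, 2); (2, 0, 3); (2, 3, 3)
w1 = Bv₀ = (1·2 + 2·4 + 2·0; 2·2 + 0·4 + 3·0; 2·2 + 3·4 + 3·0) = (10, 4, 16)
Bw1 = (50, 68, 80)
w1·Bw1 = 2052; w1·w1 = 372; μ ≈ 2052/372 = 5.516

μ ≈ 5.516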